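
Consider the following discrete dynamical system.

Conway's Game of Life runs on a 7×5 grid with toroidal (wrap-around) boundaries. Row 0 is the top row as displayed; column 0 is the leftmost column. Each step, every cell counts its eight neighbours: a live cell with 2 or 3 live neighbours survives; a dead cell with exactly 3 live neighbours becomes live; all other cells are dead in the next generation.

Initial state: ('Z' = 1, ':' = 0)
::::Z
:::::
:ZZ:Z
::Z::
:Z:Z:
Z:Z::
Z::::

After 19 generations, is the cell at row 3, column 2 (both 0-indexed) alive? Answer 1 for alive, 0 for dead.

0

step 0: ::::Z
:::::
:ZZ:Z
::Z::
:Z:Z:
Z:Z::
Z::::
step 1: :::::
Z::Z:
:ZZZ:
Z::::
:Z:Z:
Z:Z:Z
ZZ::Z
step 2: :Z:::
:Z:ZZ
ZZZZ:
Z::ZZ
:ZZZ:
::Z::
:Z:ZZ
step 3: :Z:::
:::ZZ
:::::
:::::
ZZ:::
Z:::Z
ZZ:Z:
step 4: :Z:Z:
:::::
:::::
:::::
ZZ::Z
::Z::
:ZZ::
step 5: :Z:::
:::::
:::::
Z::::
ZZ:::
::ZZ:
:Z:Z:
step 6: ::Z::
:::::
:::::
ZZ:::
ZZZ:Z
Z::ZZ
:Z:Z:
step 7: ::Z::
:::::
:::::
::Z:Z
::Z::
:::::
ZZ:Z:
step 8: :ZZ::
:::::
:::::
:::Z:
:::Z:
:ZZ::
:ZZ::
step 9: :ZZ::
:::::
:::::
:::::
:::Z:
:Z:Z:
Z::Z:
step 10: :ZZ::
:::::
:::::
:::::
::Z::
:::Z:
Z::ZZ
step 11: ZZZZZ
:::::
:::::
:::::
:::::
::ZZ:
ZZ:ZZ
step 12: :::::
ZZZZZ
:::::
:::::
:::::
ZZZZ:
:::::
step 13: ZZZZZ
ZZZZZ
ZZZZZ
:::::
:ZZ::
:ZZ::
:ZZ::
step 14: :::::
:::::
:::::
::::Z
:ZZ::
Z::Z:
::::Z
step 15: :::::
:::::
:::::
:::::
ZZZZZ
ZZZZZ
::::Z
step 16: :::::
:::::
:::::
ZZZZZ
:::::
:::::
:ZZ:Z
step 17: :::::
:::::
ZZZZZ
ZZZZZ
ZZZZZ
:::::
:::::
step 18: :::::
ZZZZZ
:::::
:::::
:::::
ZZZZZ
:::::
step 19: ZZZZZ
ZZZZZ
ZZZZZ
:::::
ZZZZZ
ZZZZZ
ZZZZZ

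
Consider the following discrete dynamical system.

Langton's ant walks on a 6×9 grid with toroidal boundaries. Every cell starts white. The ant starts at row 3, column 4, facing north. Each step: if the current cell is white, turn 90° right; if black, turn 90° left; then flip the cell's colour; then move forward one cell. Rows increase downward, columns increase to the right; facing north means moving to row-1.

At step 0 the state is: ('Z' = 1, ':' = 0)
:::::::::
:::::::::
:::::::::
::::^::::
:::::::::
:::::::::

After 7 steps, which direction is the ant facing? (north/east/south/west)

step 0: :::::::::
:::::::::
:::::::::
::::^::::
:::::::::
:::::::::
step 1: :::::::::
:::::::::
:::::::::
::::Z>:::
:::::::::
:::::::::
step 2: :::::::::
:::::::::
:::::::::
::::ZZ:::
:::::v:::
:::::::::
step 3: :::::::::
:::::::::
:::::::::
::::ZZ:::
::::<Z:::
:::::::::
step 4: :::::::::
:::::::::
:::::::::
::::^Z:::
::::ZZ:::
:::::::::
step 5: :::::::::
:::::::::
:::::::::
:::<:Z:::
::::ZZ:::
:::::::::
step 6: :::::::::
:::::::::
:::^:::::
:::Z:Z:::
::::ZZ:::
:::::::::
step 7: :::::::::
:::::::::
:::Z>::::
:::Z:Z:::
::::ZZ:::
:::::::::

east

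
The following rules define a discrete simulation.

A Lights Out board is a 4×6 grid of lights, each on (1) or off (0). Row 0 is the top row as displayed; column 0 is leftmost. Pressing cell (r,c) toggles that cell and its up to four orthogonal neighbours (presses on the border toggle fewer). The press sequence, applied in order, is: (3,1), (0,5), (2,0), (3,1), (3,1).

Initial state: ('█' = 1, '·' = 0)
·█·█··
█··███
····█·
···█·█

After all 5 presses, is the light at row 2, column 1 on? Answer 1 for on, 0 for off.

t=0: ·█·█··
█··███
····█·
···█·█
t=1: ·█·█··
█··███
·█··█·
████·█
t=2: ·█·███
█··██·
·█··█·
████·█
t=3: ·█·███
···██·
█···█·
·███·█
t=4: ·█·███
···██·
██··█·
█··█·█
t=5: ·█·███
···██·
█···█·
·███·█

0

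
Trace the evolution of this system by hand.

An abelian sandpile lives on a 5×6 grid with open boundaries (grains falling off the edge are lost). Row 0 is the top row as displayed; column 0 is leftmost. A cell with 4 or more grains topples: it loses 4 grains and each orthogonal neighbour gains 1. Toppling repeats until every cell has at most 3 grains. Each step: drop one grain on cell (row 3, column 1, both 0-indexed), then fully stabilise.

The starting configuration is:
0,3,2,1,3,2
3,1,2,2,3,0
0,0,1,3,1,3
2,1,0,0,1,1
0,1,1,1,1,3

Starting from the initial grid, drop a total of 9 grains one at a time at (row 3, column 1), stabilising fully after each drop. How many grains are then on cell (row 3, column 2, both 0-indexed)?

0) 0,3,2,1,3,2
3,1,2,2,3,0
0,0,1,3,1,3
2,1,0,0,1,1
0,1,1,1,1,3
1) 0,3,2,1,3,2
3,1,2,2,3,0
0,0,1,3,1,3
2,2,0,0,1,1
0,1,1,1,1,3
2) 0,3,2,1,3,2
3,1,2,2,3,0
0,0,1,3,1,3
2,3,0,0,1,1
0,1,1,1,1,3
3) 0,3,2,1,3,2
3,1,2,2,3,0
0,1,1,3,1,3
3,0,1,0,1,1
0,2,1,1,1,3
4) 0,3,2,1,3,2
3,1,2,2,3,0
0,1,1,3,1,3
3,1,1,0,1,1
0,2,1,1,1,3
5) 0,3,2,1,3,2
3,1,2,2,3,0
0,1,1,3,1,3
3,2,1,0,1,1
0,2,1,1,1,3
6) 0,3,2,1,3,2
3,1,2,2,3,0
0,1,1,3,1,3
3,3,1,0,1,1
0,2,1,1,1,3
7) 0,3,2,1,3,2
3,1,2,2,3,0
1,2,1,3,1,3
0,1,2,0,1,1
1,3,1,1,1,3
8) 0,3,2,1,3,2
3,1,2,2,3,0
1,2,1,3,1,3
0,2,2,0,1,1
1,3,1,1,1,3
9) 0,3,2,1,3,2
3,1,2,2,3,0
1,2,1,3,1,3
0,3,2,0,1,1
1,3,1,1,1,3

2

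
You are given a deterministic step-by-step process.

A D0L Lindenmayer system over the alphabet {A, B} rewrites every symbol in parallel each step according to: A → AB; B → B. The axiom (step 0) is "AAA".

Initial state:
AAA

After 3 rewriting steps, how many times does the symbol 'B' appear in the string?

9

k=0  AAA
k=1  ABABAB
k=2  ABBABBABB
k=3  ABBBABBBABBB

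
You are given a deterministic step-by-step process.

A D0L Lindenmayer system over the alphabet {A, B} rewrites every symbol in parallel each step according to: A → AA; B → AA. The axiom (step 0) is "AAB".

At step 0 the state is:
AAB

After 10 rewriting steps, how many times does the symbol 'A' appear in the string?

3072

0) AAB
1) AAAAAA
2) AAAAAAAAAAAA
3) AAAAAAAAAAAAAAAAAAAAAAAA
4) AAAAAAAAAAAAAAAAAAAAAAAAAAAAAAAAAAAAAAAAAAAAAAAA
5) AAAAAAAAAAAAAAAAAAAAAAAAAAAAAAAAAAAAAAAAAAAAAAAAAAAAAAAAAAAAAAAAAAAAAAAAAAAAAAAAAAAAAAAAAAAAAAAA
6) AAAAAAAAAAAAAAAAAAAAAAAAAAAAAAAAAAAAAAAAAAAAAAAAAAAAAAAAAA…AAAAAAAAAAAAAAAAAAAAAAAAAAAAAAAAAAAAAAAAAAAAAAAAAAAAAAAAAA  (len 192)
7) AAAAAAAAAAAAAAAAAAAAAAAAAAAAAAAAAAAAAAAAAAAAAAAAAAAAAAAAAA…AAAAAAAAAAAAAAAAAAAAAAAAAAAAAAAAAAAAAAAAAAAAAAAAAAAAAAAAAA  (len 384)
8) AAAAAAAAAAAAAAAAAAAAAAAAAAAAAAAAAAAAAAAAAAAAAAAAAAAAAAAAAA…AAAAAAAAAAAAAAAAAAAAAAAAAAAAAAAAAAAAAAAAAAAAAAAAAAAAAAAAAA  (len 768)
9) AAAAAAAAAAAAAAAAAAAAAAAAAAAAAAAAAAAAAAAAAAAAAAAAAAAAAAAAAA…AAAAAAAAAAAAAAAAAAAAAAAAAAAAAAAAAAAAAAAAAAAAAAAAAAAAAAAAAA  (len 1536)
10) AAAAAAAAAAAAAAAAAAAAAAAAAAAAAAAAAAAAAAAAAAAAAAAAAAAAAAAAAA…AAAAAAAAAAAAAAAAAAAAAAAAAAAAAAAAAAAAAAAAAAAAAAAAAAAAAAAAAA  (len 3072)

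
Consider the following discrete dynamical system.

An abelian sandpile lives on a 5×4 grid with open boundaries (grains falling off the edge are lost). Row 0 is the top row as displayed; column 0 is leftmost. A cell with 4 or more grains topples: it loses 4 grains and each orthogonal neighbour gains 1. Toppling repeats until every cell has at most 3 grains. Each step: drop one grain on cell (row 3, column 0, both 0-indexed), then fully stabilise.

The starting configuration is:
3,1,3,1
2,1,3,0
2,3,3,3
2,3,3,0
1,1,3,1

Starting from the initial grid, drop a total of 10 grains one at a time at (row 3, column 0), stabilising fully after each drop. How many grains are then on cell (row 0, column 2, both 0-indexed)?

gen 0: 3,1,3,1
2,1,3,0
2,3,3,3
2,3,3,0
1,1,3,1
gen 1: 3,1,3,1
2,1,3,0
2,3,3,3
3,3,3,0
1,1,3,1
gen 2: 3,2,0,2
3,3,1,2
0,2,3,0
2,2,2,2
2,3,0,2
gen 3: 3,2,0,2
3,3,1,2
0,2,3,0
3,2,2,2
2,3,0,2
gen 4: 3,2,0,2
3,3,1,2
1,2,3,0
0,3,2,2
3,3,0,2
gen 5: 3,2,0,2
3,3,1,2
1,2,3,0
1,3,2,2
3,3,0,2
gen 6: 3,2,0,2
3,3,1,2
1,2,3,0
2,3,2,2
3,3,0,2
gen 7: 3,2,0,2
3,3,1,2
1,2,3,0
3,3,2,2
3,3,0,2
gen 8: 3,2,0,2
3,3,1,2
2,3,3,0
2,1,3,2
1,1,1,2
gen 9: 3,2,0,2
3,3,1,2
2,3,3,0
3,1,3,2
1,1,1,2
gen 10: 3,2,0,2
3,3,1,2
3,3,3,0
0,2,3,2
2,1,1,2

0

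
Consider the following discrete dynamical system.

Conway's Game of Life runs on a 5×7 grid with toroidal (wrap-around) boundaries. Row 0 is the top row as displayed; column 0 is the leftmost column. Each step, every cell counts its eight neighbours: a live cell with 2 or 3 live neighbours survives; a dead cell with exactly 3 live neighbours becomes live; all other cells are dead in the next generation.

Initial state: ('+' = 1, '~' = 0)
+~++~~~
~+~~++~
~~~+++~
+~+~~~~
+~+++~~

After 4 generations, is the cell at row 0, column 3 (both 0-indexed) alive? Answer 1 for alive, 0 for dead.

1

k=0  +~++~~~
~+~~++~
~~~+++~
+~+~~~~
+~+++~~
k=1  +~~~~++
~+~~~++
~+++~++
~~+~~++
+~~~+~+
k=2  ~+~~+~~
~+~~~~~
~+~+~~~
~~+~~~~
~+~~+~~
k=3  +++~~~~
++~~~~~
~+~~~~~
~+++~~~
~+++~~~
k=4  ~~~+~~~
~~~~~~~
~~~~~~~
+~~+~~~
~~~~~~~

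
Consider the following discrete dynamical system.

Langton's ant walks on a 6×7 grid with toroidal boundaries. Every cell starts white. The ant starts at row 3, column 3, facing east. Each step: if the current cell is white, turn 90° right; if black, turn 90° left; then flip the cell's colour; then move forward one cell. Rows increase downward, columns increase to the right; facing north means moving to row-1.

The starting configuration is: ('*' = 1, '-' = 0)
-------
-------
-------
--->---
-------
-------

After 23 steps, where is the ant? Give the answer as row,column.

step 0: -------
-------
-------
--->---
-------
-------
step 1: -------
-------
-------
---*---
---v---
-------
step 2: -------
-------
-------
---*---
--<*---
-------
step 3: -------
-------
-------
--^*---
--**---
-------
step 4: -------
-------
-------
--*>---
--**---
-------
step 5: -------
-------
---^---
--*----
--**---
-------
step 6: -------
-------
---*>--
--*----
--**---
-------
step 7: -------
-------
---**--
--*-v--
--**---
-------
step 8: -------
-------
---**--
--*<*--
--**---
-------
step 9: -------
-------
---^*--
--***--
--**---
-------
step 10: -------
-------
--<-*--
--***--
--**---
-------
step 11: -------
--^----
--*-*--
--***--
--**---
-------
step 12: -------
--*>---
--*-*--
--***--
--**---
-------
step 13: -------
--**---
--*v*--
--***--
--**---
-------
step 14: -------
--**---
--<**--
--***--
--**---
-------
step 15: -------
--**---
---**--
--v**--
--**---
-------
step 16: -------
--**---
---**--
--->*--
--**---
-------
step 17: -------
--**---
---^*--
----*--
--**---
-------
step 18: -------
--**---
--<-*--
----*--
--**---
-------
step 19: -------
--^*---
--*-*--
----*--
--**---
-------
step 20: -------
-<-*---
--*-*--
----*--
--**---
-------
step 21: -^-----
-*-*---
--*-*--
----*--
--**---
-------
step 22: -*>----
-*-*---
--*-*--
----*--
--**---
-------
step 23: -**----
-*v*---
--*-*--
----*--
--**---
-------

1,2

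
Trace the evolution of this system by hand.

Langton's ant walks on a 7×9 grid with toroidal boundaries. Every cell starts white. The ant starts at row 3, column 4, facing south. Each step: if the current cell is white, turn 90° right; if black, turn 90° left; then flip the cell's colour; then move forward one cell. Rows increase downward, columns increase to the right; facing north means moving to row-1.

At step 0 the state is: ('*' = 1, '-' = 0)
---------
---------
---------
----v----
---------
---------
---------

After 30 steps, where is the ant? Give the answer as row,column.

gen 0: ---------
---------
---------
----v----
---------
---------
---------
gen 1: ---------
---------
---------
---<*----
---------
---------
---------
gen 2: ---------
---------
---^-----
---**----
---------
---------
---------
gen 3: ---------
---------
---*>----
---**----
---------
---------
---------
gen 4: ---------
---------
---**----
---*v----
---------
---------
---------
gen 5: ---------
---------
---**----
---*->---
---------
---------
---------
gen 6: ---------
---------
---**----
---*-*---
-----v---
---------
---------
gen 7: ---------
---------
---**----
---*-*---
----<*---
---------
---------
gen 8: ---------
---------
---**----
---*^*---
----**---
---------
---------
gen 9: ---------
---------
---**----
---**>---
----**---
---------
---------
gen 10: ---------
---------
---**^---
---**----
----**---
---------
---------
gen 11: ---------
---------
---***>--
---**----
----**---
---------
---------
gen 12: ---------
---------
---****--
---**-v--
----**---
---------
---------
gen 13: ---------
---------
---****--
---**<*--
----**---
---------
---------
gen 14: ---------
---------
---**^*--
---****--
----**---
---------
---------
gen 15: ---------
---------
---*<-*--
---****--
----**---
---------
---------
gen 16: ---------
---------
---*--*--
---*v**--
----**---
---------
---------
gen 17: ---------
---------
---*--*--
---*->*--
----**---
---------
---------
gen 18: ---------
---------
---*-^*--
---*--*--
----**---
---------
---------
gen 19: ---------
---------
---*-*>--
---*--*--
----**---
---------
---------
gen 20: ---------
------^--
---*-*---
---*--*--
----**---
---------
---------
gen 21: ---------
------*>-
---*-*---
---*--*--
----**---
---------
---------
gen 22: ---------
------**-
---*-*-v-
---*--*--
----**---
---------
---------
gen 23: ---------
------**-
---*-*<*-
---*--*--
----**---
---------
---------
gen 24: ---------
------^*-
---*-***-
---*--*--
----**---
---------
---------
gen 25: ---------
-----<-*-
---*-***-
---*--*--
----**---
---------
---------
gen 26: -----^---
-----*-*-
---*-***-
---*--*--
----**---
---------
---------
gen 27: -----*>--
-----*-*-
---*-***-
---*--*--
----**---
---------
---------
gen 28: -----**--
-----*v*-
---*-***-
---*--*--
----**---
---------
---------
gen 29: -----**--
-----<**-
---*-***-
---*--*--
----**---
---------
---------
gen 30: -----**--
------**-
---*-v**-
---*--*--
----**---
---------
---------

2,5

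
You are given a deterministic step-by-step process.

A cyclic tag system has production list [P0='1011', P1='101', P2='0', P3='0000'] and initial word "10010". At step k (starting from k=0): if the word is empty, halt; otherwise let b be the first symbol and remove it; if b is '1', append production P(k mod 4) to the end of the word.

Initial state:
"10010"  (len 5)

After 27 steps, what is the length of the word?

18

gen 0: "10010"  (len 5)
gen 1: "00101011"  (len 8)
gen 2: "0101011"  (len 7)
gen 3: "101011"  (len 6)
gen 4: "010110000"  (len 9)
gen 5: "10110000"  (len 8)
gen 6: "0110000101"  (len 10)
gen 7: "110000101"  (len 9)
gen 8: "100001010000"  (len 12)
gen 9: "000010100001011"  (len 15)
gen 10: "00010100001011"  (len 14)
gen 11: "0010100001011"  (len 13)
gen 12: "010100001011"  (len 12)
gen 13: "10100001011"  (len 11)
gen 14: "0100001011101"  (len 13)
gen 15: "100001011101"  (len 12)
gen 16: "000010111010000"  (len 15)
gen 17: "00010111010000"  (len 14)
gen 18: "0010111010000"  (len 13)
gen 19: "010111010000"  (len 12)
gen 20: "10111010000"  (len 11)
gen 21: "01110100001011"  (len 14)
gen 22: "1110100001011"  (len 13)
gen 23: "1101000010110"  (len 13)
gen 24: "1010000101100000"  (len 16)
gen 25: "0100001011000001011"  (len 19)
gen 26: "100001011000001011"  (len 18)
gen 27: "000010110000010110"  (len 18)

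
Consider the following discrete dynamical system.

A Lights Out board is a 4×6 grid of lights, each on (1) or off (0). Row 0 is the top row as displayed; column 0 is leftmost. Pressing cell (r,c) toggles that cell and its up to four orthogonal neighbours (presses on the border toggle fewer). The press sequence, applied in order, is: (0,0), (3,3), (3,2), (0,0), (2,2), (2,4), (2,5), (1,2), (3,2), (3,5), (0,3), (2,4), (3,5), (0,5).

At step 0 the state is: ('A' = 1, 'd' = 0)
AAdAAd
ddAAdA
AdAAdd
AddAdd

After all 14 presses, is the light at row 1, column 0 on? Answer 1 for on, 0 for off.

k=0  AAdAAd
ddAAdA
AdAAdd
AddAdd
k=1  dddAAd
AdAAdA
AdAAdd
AddAdd
k=2  dddAAd
AdAAdA
AdAddd
AdAdAd
k=3  dddAAd
AdAAdA
Addddd
AAdAAd
k=4  AAdAAd
ddAAdA
Addddd
AAdAAd
k=5  AAdAAd
dddAdA
AAAAdd
AAAAAd
k=6  AAdAAd
dddAAA
AAAdAA
AAAAdd
k=7  AAdAAd
dddAAd
AAAddd
AAAAdA
k=8  AAAAAd
dAAdAd
AAdddd
AAAAdA
k=9  AAAAAd
dAAdAd
AAAddd
AddddA
k=10  AAAAAd
dAAdAd
AAAddA
AdddAd
k=11  AAdddd
dAAAAd
AAAddA
AdddAd
k=12  AAdddd
dAAAdd
AAAAAd
Addddd
k=13  AAdddd
dAAAdd
AAAAAA
AdddAA
k=14  AAddAA
dAAAdA
AAAAAA
AdddAA

0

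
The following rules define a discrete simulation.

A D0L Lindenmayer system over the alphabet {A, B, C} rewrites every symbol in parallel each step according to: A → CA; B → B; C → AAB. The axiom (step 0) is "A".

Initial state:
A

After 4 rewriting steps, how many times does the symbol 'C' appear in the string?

5

gen 0: A
gen 1: CA
gen 2: AABCA
gen 3: CACABAABCA
gen 4: AABCAAABCABCACABAABCA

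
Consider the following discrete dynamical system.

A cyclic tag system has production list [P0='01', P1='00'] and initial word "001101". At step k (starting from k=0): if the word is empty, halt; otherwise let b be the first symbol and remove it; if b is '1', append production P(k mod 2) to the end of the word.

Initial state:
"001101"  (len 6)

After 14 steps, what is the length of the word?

t=0: "001101"  (len 6)
t=1: "01101"  (len 5)
t=2: "1101"  (len 4)
t=3: "10101"  (len 5)
t=4: "010100"  (len 6)
t=5: "10100"  (len 5)
t=6: "010000"  (len 6)
t=7: "10000"  (len 5)
t=8: "000000"  (len 6)
t=9: "00000"  (len 5)
t=10: "0000"  (len 4)
t=11: "000"  (len 3)
t=12: "00"  (len 2)
t=13: "0"  (len 1)
t=14: (halted — word empty)

0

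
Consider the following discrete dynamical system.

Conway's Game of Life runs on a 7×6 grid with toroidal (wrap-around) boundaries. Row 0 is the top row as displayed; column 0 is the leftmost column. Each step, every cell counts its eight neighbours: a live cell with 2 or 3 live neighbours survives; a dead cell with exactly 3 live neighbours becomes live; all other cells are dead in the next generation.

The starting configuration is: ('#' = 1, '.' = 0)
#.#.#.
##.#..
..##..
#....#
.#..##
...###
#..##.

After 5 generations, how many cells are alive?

12

0) #.#.#.
##.#..
..##..
#....#
.#..##
...###
#..##.
1) #.#.#.
#...##
..####
####.#
...#..
..#...
###...
2) ..#.#.
#.#...
......
##...#
#..##.
..##..
#.#..#
3) #.#...
.#.#..
.....#
##..##
#..##.
#.#...
..#.##
4) #.#.##
###...
.##..#
.#.#..
..###.
#.#...
#.#..#
5) ..#.#.
....#.
...#..
##....
....#.
#.#.#.
..#.#.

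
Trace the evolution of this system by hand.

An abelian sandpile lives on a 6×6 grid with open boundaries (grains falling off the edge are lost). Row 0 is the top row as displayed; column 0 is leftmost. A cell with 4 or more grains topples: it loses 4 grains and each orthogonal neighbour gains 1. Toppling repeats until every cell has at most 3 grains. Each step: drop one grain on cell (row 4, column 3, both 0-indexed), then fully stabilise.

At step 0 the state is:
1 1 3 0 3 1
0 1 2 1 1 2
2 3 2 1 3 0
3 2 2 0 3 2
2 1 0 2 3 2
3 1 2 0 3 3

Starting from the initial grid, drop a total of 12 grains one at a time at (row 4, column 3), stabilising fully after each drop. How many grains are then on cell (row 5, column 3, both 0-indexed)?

0) 1 1 3 0 3 1
0 1 2 1 1 2
2 3 2 1 3 0
3 2 2 0 3 2
2 1 0 2 3 2
3 1 2 0 3 3
1) 1 1 3 0 3 1
0 1 2 1 1 2
2 3 2 1 3 0
3 2 2 0 3 2
2 1 0 3 3 2
3 1 2 0 3 3
2) 1 1 3 0 3 1
0 1 2 1 2 2
2 3 2 2 0 2
3 2 2 2 2 0
2 1 1 1 3 1
3 1 2 2 1 1
3) 1 1 3 0 3 1
0 1 2 1 2 2
2 3 2 2 0 2
3 2 2 2 2 0
2 1 1 2 3 1
3 1 2 2 1 1
4) 1 1 3 0 3 1
0 1 2 1 2 2
2 3 2 2 0 2
3 2 2 2 2 0
2 1 1 3 3 1
3 1 2 2 1 1
5) 1 1 3 0 3 1
0 1 2 1 2 2
2 3 2 2 0 2
3 2 2 3 3 0
2 1 2 1 0 2
3 1 2 3 2 1
6) 1 1 3 0 3 1
0 1 2 1 2 2
2 3 2 2 0 2
3 2 2 3 3 0
2 1 2 2 0 2
3 1 2 3 2 1
7) 1 1 3 0 3 1
0 1 2 1 2 2
2 3 2 2 0 2
3 2 2 3 3 0
2 1 2 3 0 2
3 1 2 3 2 1
8) 1 1 3 0 3 1
0 1 2 1 2 2
2 3 2 3 1 2
3 2 3 1 0 1
2 1 3 2 2 2
3 1 3 0 3 1
9) 1 1 3 0 3 1
0 1 2 1 2 2
2 3 2 3 1 2
3 2 3 1 0 1
2 1 3 3 2 2
3 1 3 0 3 1
10) 1 1 3 0 3 1
0 1 2 1 2 2
2 3 3 3 1 2
3 3 0 3 0 1
2 2 2 1 3 2
3 2 0 2 3 1
11) 1 1 3 0 3 1
0 1 2 1 2 2
2 3 3 3 1 2
3 3 0 3 0 1
2 2 2 2 3 2
3 2 0 2 3 1
12) 1 1 3 0 3 1
0 1 2 1 2 2
2 3 3 3 1 2
3 3 0 3 0 1
2 2 2 3 3 2
3 2 0 2 3 1

2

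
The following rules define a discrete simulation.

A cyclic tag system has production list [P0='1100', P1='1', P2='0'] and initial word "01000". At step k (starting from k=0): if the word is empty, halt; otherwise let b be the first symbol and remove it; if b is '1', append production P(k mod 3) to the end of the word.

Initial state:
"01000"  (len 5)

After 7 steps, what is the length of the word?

step 0: "01000"  (len 5)
step 1: "1000"  (len 4)
step 2: "0001"  (len 4)
step 3: "001"  (len 3)
step 4: "01"  (len 2)
step 5: "1"  (len 1)
step 6: "0"  (len 1)
step 7: (halted — word empty)

0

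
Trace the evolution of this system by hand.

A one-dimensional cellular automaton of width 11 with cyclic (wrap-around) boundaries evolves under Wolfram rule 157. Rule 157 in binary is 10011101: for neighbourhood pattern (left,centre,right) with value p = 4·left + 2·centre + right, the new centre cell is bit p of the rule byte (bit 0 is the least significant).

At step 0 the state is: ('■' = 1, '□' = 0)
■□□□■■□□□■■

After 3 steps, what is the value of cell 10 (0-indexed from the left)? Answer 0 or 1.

1

step 0: ■□□□■■□□□■■
step 1: □■■□■□■■□■■
step 2: □■□□■□■□□■□
step 3: □■■□■□■■□■■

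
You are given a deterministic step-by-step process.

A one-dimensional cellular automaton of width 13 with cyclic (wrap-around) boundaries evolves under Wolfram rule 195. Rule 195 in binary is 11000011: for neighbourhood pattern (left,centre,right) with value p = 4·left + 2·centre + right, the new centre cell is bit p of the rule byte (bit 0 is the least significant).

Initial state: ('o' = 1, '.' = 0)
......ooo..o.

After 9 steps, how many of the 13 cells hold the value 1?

7

t=0: ......ooo..o.
t=1: oooooo.oo.o..
t=2: .ooooo..o...o
t=3: ..oooo.o..oo.
t=4: oo.ooo...o.o.
t=5: .o..oo.oo....
t=6: o..o.o..o.ooo
t=7: o.o....o...oo
t=8: o...ooo..oo.o
t=9: o.oo.oo.o.o..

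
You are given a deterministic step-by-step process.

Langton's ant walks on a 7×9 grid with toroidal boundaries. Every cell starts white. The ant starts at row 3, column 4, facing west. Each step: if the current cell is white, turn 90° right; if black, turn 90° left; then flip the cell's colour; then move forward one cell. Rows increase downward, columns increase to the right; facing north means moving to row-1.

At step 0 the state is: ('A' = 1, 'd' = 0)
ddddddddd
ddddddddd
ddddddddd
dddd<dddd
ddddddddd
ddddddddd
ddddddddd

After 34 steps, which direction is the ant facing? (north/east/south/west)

t=0: ddddddddd
ddddddddd
ddddddddd
dddd<dddd
ddddddddd
ddddddddd
ddddddddd
t=1: ddddddddd
ddddddddd
dddd^dddd
ddddAdddd
ddddddddd
ddddddddd
ddddddddd
t=2: ddddddddd
ddddddddd
ddddA>ddd
ddddAdddd
ddddddddd
ddddddddd
ddddddddd
t=3: ddddddddd
ddddddddd
ddddAAddd
ddddAvddd
ddddddddd
ddddddddd
ddddddddd
t=4: ddddddddd
ddddddddd
ddddAAddd
dddd<Addd
ddddddddd
ddddddddd
ddddddddd
t=5: ddddddddd
ddddddddd
ddddAAddd
dddddAddd
ddddvdddd
ddddddddd
ddddddddd
t=6: ddddddddd
ddddddddd
ddddAAddd
dddddAddd
ddd<Adddd
ddddddddd
ddddddddd
t=7: ddddddddd
ddddddddd
ddddAAddd
ddd^dAddd
dddAAdddd
ddddddddd
ddddddddd
t=8: ddddddddd
ddddddddd
ddddAAddd
dddA>Addd
dddAAdddd
ddddddddd
ddddddddd
t=9: ddddddddd
ddddddddd
ddddAAddd
dddAAAddd
dddAvdddd
ddddddddd
ddddddddd
t=10: ddddddddd
ddddddddd
ddddAAddd
dddAAAddd
dddAd>ddd
ddddddddd
ddddddddd
t=11: ddddddddd
ddddddddd
ddddAAddd
dddAAAddd
dddAdAddd
dddddvddd
ddddddddd
t=12: ddddddddd
ddddddddd
ddddAAddd
dddAAAddd
dddAdAddd
dddd<Addd
ddddddddd
t=13: ddddddddd
ddddddddd
ddddAAddd
dddAAAddd
dddA^Addd
ddddAAddd
ddddddddd
t=14: ddddddddd
ddddddddd
ddddAAddd
dddAAAddd
dddAA>ddd
ddddAAddd
ddddddddd
t=15: ddddddddd
ddddddddd
ddddAAddd
dddAA^ddd
dddAAdddd
ddddAAddd
ddddddddd
t=16: ddddddddd
ddddddddd
ddddAAddd
dddA<dddd
dddAAdddd
ddddAAddd
ddddddddd
t=17: ddddddddd
ddddddddd
ddddAAddd
dddAddddd
dddAvdddd
ddddAAddd
ddddddddd
t=18: ddddddddd
ddddddddd
ddddAAddd
dddAddddd
dddAd>ddd
ddddAAddd
ddddddddd
t=19: ddddddddd
ddddddddd
ddddAAddd
dddAddddd
dddAdAddd
ddddAvddd
ddddddddd
t=20: ddddddddd
ddddddddd
ddddAAddd
dddAddddd
dddAdAddd
ddddAd>dd
ddddddddd
t=21: ddddddddd
ddddddddd
ddddAAddd
dddAddddd
dddAdAddd
ddddAdAdd
ddddddvdd
t=22: ddddddddd
ddddddddd
ddddAAddd
dddAddddd
dddAdAddd
ddddAdAdd
ddddd<Add
t=23: ddddddddd
ddddddddd
ddddAAddd
dddAddddd
dddAdAddd
ddddA^Add
dddddAAdd
t=24: ddddddddd
ddddddddd
ddddAAddd
dddAddddd
dddAdAddd
ddddAA>dd
dddddAAdd
t=25: ddddddddd
ddddddddd
ddddAAddd
dddAddddd
dddAdA^dd
ddddAAddd
dddddAAdd
t=26: ddddddddd
ddddddddd
ddddAAddd
dddAddddd
dddAdAA>d
ddddAAddd
dddddAAdd
t=27: ddddddddd
ddddddddd
ddddAAddd
dddAddddd
dddAdAAAd
ddddAAdvd
dddddAAdd
t=28: ddddddddd
ddddddddd
ddddAAddd
dddAddddd
dddAdAAAd
ddddAA<Ad
dddddAAdd
t=29: ddddddddd
ddddddddd
ddddAAddd
dddAddddd
dddAdA^Ad
ddddAAAAd
dddddAAdd
t=30: ddddddddd
ddddddddd
ddddAAddd
dddAddddd
dddAd<dAd
ddddAAAAd
dddddAAdd
t=31: ddddddddd
ddddddddd
ddddAAddd
dddAddddd
dddAdddAd
ddddAvAAd
dddddAAdd
t=32: ddddddddd
ddddddddd
ddddAAddd
dddAddddd
dddAdddAd
ddddAd>Ad
dddddAAdd
t=33: ddddddddd
ddddddddd
ddddAAddd
dddAddddd
dddAdd^Ad
ddddAddAd
dddddAAdd
t=34: ddddddddd
ddddddddd
ddddAAddd
dddAddddd
dddAddA>d
ddddAddAd
dddddAAdd

east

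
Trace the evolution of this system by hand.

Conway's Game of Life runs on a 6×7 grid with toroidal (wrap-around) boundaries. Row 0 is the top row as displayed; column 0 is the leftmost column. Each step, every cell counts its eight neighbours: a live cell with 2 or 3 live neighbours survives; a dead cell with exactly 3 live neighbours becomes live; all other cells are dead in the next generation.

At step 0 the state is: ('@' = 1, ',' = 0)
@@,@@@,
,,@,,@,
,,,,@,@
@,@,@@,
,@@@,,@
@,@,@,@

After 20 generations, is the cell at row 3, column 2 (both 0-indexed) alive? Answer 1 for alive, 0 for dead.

t=0: @@,@@@,
,,@,,@,
,,,,@,@
@,@,@@,
,@@@,,@
@,@,@,@
t=1: @,,,,,,
@@@,,,,
,@,,@,@
@,@,@,,
,,,,,,,
,,,,,,,
t=2: @,,,,,,
,,@,,,@
,,,,,@@
@@,@,@,
,,,,,,,
,,,,,,,
t=3: ,,,,,,,
@,,,,@@
,@@,@@,
@,,,@@,
,,,,,,,
,,,,,,,
t=4: ,,,,,,@
@@,,@@@
,@,@,,,
,@,@@@@
,,,,,,,
,,,,,,,
t=5: ,,,,,,@
,@@,@@@
,@,@,,,
@,,@@@,
,,,,@@,
,,,,,,,
t=6: @,,,,,@
,@@@@@@
,@,,,,,
,,@@,@@
,,,@,@@
,,,,,@,
t=7: @@@@,,,
,@@@@@@
,@,,,,,
@,@@,@@
,,@@,,,
@,,,@@,
t=8: ,,,,,,,
,,,,@@@
,,,,,,,
@,,@@,@
@,@,,,,
@,,,@,@
t=9: @,,,@,,
,,,,,@,
@,,@,,,
@@,@,,@
,,,,@,,
@@,,,,@
t=10: @@,,,@,
,,,,@,@
@@@,@,,
@@@@@,@
,,@,,@,
@@,,,@@
t=11: ,@,,@,,
,,@@@,@
,,,,@,,
,,,,@,@
,,,,,,,
,,@,@@,
t=12: ,@,,,,,
,,@,@,,
,,,,@,,
,,,,,@,
,,,@@,,
,,,@@@,
t=13: ,,@,,@,
,,,@,,,
,,,@@@,
,,,@,@,
,,,@,,,
,,@@,@,
t=14: ,,@,,,,
,,@@,@,
,,@@,@,
,,@@,@,
,,,@,,,
,,@@,,,
t=15: ,@,,@,,
,@,,,,,
,@,,,@@
,,,,,,,
,,,,,,,
,,@@,,,
t=16: ,@,@,,,
,@@,,@,
@,,,,,,
,,,,,,,
,,,,,,,
,,@@,,,
t=17: ,@,@@,,
@@@,,,,
,@,,,,,
,,,,,,,
,,,,,,,
,,@@,,,
t=18: @,,,@,,
@,,@,,,
@@@,,,,
,,,,,,,
,,,,,,,
,,@@@,,
t=19: ,@@,@,,
@,@@,,@
@@@,,,,
,@,,,,,
,,,@,,,
,,,@@,,
t=20: @@,,@@,
,,,,,,@
,,,@,,@
@@,,,,,
,,@@@,,
,,,,@,,

0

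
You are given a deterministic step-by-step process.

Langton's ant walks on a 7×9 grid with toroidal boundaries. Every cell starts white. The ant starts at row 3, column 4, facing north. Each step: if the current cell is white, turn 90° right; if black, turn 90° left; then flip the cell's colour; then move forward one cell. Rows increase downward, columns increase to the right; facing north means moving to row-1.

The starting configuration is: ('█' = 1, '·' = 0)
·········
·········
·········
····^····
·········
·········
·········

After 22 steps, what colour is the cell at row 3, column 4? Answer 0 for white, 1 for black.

[0] ·········
·········
·········
····^····
·········
·········
·········
[1] ·········
·········
·········
····█>···
·········
·········
·········
[2] ·········
·········
·········
····██···
·····v···
·········
·········
[3] ·········
·········
·········
····██···
····<█···
·········
·········
[4] ·········
·········
·········
····^█···
····██···
·········
·········
[5] ·········
·········
·········
···<·█···
····██···
·········
·········
[6] ·········
·········
···^·····
···█·█···
····██···
·········
·········
[7] ·········
·········
···█>····
···█·█···
····██···
·········
·········
[8] ·········
·········
···██····
···█v█···
····██···
·········
·········
[9] ·········
·········
···██····
···<██···
····██···
·········
·········
[10] ·········
·········
···██····
····██···
···v██···
·········
·········
[11] ·········
·········
···██····
····██···
··<███···
·········
·········
[12] ·········
·········
···██····
··^·██···
··████···
·········
·········
[13] ·········
·········
···██····
··█>██···
··████···
·········
·········
[14] ·········
·········
···██····
··████···
··█v██···
·········
·········
[15] ·········
·········
···██····
··████···
··█·>█···
·········
·········
[16] ·········
·········
···██····
··██^█···
··█··█···
·········
·········
[17] ·········
·········
···██····
··█<·█···
··█··█···
·········
·········
[18] ·········
·········
···██····
··█··█···
··█v·█···
·········
·········
[19] ·········
·········
···██····
··█··█···
··<█·█···
·········
·········
[20] ·········
·········
···██····
··█··█···
···█·█···
··v······
·········
[21] ·········
·········
···██····
··█··█···
···█·█···
·<█······
·········
[22] ·········
·········
···██····
··█··█···
·^·█·█···
·██······
·········

0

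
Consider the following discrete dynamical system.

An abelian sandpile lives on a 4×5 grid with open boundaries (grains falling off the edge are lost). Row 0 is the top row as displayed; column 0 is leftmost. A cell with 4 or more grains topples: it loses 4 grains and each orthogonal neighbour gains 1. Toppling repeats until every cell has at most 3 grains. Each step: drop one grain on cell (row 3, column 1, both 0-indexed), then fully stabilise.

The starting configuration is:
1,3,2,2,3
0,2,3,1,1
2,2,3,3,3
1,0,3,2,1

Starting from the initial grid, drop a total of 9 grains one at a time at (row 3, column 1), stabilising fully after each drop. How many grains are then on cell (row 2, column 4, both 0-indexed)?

0) 1,3,2,2,3
0,2,3,1,1
2,2,3,3,3
1,0,3,2,1
1) 1,3,2,2,3
0,2,3,1,1
2,2,3,3,3
1,1,3,2,1
2) 1,3,2,2,3
0,2,3,1,1
2,2,3,3,3
1,2,3,2,1
3) 1,3,2,2,3
0,2,3,1,1
2,2,3,3,3
1,3,3,2,1
4) 2,1,0,3,3
1,1,2,3,2
3,1,3,2,0
2,2,2,0,3
5) 2,1,0,3,3
1,1,2,3,2
3,1,3,2,0
2,3,2,0,3
6) 2,1,0,3,3
1,1,2,3,2
3,2,3,2,0
3,0,3,0,3
7) 2,1,0,3,3
1,1,2,3,2
3,2,3,2,0
3,1,3,0,3
8) 2,1,0,3,3
1,1,2,3,2
3,2,3,2,0
3,2,3,0,3
9) 2,1,0,3,3
1,1,2,3,2
3,2,3,2,0
3,3,3,0,3

0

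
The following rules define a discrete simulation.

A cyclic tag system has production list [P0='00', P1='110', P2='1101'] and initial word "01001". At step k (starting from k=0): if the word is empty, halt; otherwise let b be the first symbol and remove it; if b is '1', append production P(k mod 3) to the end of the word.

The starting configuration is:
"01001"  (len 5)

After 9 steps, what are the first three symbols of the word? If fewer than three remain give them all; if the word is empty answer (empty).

0) "01001"  (len 5)
1) "1001"  (len 4)
2) "001110"  (len 6)
3) "01110"  (len 5)
4) "1110"  (len 4)
5) "110110"  (len 6)
6) "101101101"  (len 9)
7) "0110110100"  (len 10)
8) "110110100"  (len 9)
9) "101101001101"  (len 12)

101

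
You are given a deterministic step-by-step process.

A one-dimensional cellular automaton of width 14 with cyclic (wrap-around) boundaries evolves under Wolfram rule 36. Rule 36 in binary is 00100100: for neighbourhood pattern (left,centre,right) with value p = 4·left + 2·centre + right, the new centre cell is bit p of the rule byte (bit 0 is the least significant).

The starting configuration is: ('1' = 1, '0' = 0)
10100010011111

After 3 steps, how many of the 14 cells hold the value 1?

0) 10100010011111
1) 01100010000000
2) 00000010000000
3) 00000010000000

1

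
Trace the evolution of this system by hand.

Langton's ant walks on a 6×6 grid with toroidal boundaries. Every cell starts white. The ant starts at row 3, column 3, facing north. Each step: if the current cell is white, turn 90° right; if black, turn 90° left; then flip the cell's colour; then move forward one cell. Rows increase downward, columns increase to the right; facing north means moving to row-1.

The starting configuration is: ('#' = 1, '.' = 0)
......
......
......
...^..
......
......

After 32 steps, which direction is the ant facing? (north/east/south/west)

0) ......
......
......
...^..
......
......
1) ......
......
......
...#>.
......
......
2) ......
......
......
...##.
....v.
......
3) ......
......
......
...##.
...<#.
......
4) ......
......
......
...^#.
...##.
......
5) ......
......
......
..<.#.
...##.
......
6) ......
......
..^...
..#.#.
...##.
......
7) ......
......
..#>..
..#.#.
...##.
......
8) ......
......
..##..
..#v#.
...##.
......
9) ......
......
..##..
..<##.
...##.
......
10) ......
......
..##..
...##.
..v##.
......
11) ......
......
..##..
...##.
.<###.
......
12) ......
......
..##..
.^.##.
.####.
......
13) ......
......
..##..
.#>##.
.####.
......
14) ......
......
..##..
.####.
.#v##.
......
15) ......
......
..##..
.####.
.#.>#.
......
16) ......
......
..##..
.##^#.
.#..#.
......
17) ......
......
..##..
.#<.#.
.#..#.
......
18) ......
......
..##..
.#..#.
.#v.#.
......
19) ......
......
..##..
.#..#.
.<#.#.
......
20) ......
......
..##..
.#..#.
..#.#.
.v....
21) ......
......
..##..
.#..#.
..#.#.
<#....
22) ......
......
..##..
.#..#.
^.#.#.
##....
23) ......
......
..##..
.#..#.
#>#.#.
##....
24) ......
......
..##..
.#..#.
###.#.
#v....
25) ......
......
..##..
.#..#.
###.#.
#.>...
26) ..v...
......
..##..
.#..#.
###.#.
#.#...
27) .<#...
......
..##..
.#..#.
###.#.
#.#...
28) .##...
......
..##..
.#..#.
###.#.
#^#...
29) .##...
......
..##..
.#..#.
###.#.
##>...
30) .##...
......
..##..
.#..#.
##^.#.
##....
31) .##...
......
..##..
.#..#.
#<..#.
##....
32) .##...
......
..##..
.#..#.
#...#.
#v....

south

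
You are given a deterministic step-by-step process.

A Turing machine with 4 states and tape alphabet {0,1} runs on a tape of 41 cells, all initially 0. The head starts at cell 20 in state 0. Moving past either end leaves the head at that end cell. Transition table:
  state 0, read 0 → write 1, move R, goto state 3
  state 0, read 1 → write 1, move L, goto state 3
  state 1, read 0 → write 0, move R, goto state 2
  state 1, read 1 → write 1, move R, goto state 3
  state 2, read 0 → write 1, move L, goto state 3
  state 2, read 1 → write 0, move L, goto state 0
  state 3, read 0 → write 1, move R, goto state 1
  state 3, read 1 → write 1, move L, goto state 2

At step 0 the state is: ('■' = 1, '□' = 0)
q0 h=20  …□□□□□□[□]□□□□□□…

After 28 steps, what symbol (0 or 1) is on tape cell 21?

t=0: q0 h=20  …□□□□□□[□]□□□□□□…
t=1: q3 h=21  …□□□□□■[□]□□□□□□…
t=2: q1 h=22  …□□□□■■[□]□□□□□□…
t=3: q2 h=23  …□□□■■□[□]□□□□□□…
t=4: q3 h=22  …□□□□■■[□]■□□□□□…
t=5: q1 h=23  …□□□■■■[■]□□□□□□…
t=6: q3 h=24  …□□■■■■[□]□□□□□□…
t=7: q1 h=25  …□■■■■■[□]□□□□□□…
t=8: q2 h=26  …■■■■■□[□]□□□□□□…
t=9: q3 h=25  …□■■■■■[□]■□□□□□…
t=10: q1 h=26  …■■■■■■[■]□□□□□□…
t=11: q3 h=27  …■■■■■■[□]□□□□□□…
t=12: q1 h=28  …■■■■■■[□]□□□□□□…
t=13: q2 h=29  …■■■■■□[□]□□□□□□…
t=14: q3 h=28  …■■■■■■[□]■□□□□□…
t=15: q1 h=29  …■■■■■■[■]□□□□□□…
t=16: q3 h=30  …■■■■■■[□]□□□□□□…
t=17: q1 h=31  …■■■■■■[□]□□□□□□…
t=18: q2 h=32  …■■■■■□[□]□□□□□□…
t=19: q3 h=31  …■■■■■■[□]■□□□□□…
t=20: q1 h=32  …■■■■■■[■]□□□□□□…
t=21: q3 h=33  …■■■■■■[□]□□□□□□…
t=22: q1 h=34  …■■■■■■[□]□□□□□□|
t=23: q2 h=35  …■■■■■□[□]□□□□□|
t=24: q3 h=34  …■■■■■■[□]■□□□□□|
t=25: q1 h=35  …■■■■■■[■]□□□□□|
t=26: q3 h=36  …■■■■■■[□]□□□□|
t=27: q1 h=37  …■■■■■■[□]□□□|
t=28: q2 h=38  …■■■■■□[□]□□|

1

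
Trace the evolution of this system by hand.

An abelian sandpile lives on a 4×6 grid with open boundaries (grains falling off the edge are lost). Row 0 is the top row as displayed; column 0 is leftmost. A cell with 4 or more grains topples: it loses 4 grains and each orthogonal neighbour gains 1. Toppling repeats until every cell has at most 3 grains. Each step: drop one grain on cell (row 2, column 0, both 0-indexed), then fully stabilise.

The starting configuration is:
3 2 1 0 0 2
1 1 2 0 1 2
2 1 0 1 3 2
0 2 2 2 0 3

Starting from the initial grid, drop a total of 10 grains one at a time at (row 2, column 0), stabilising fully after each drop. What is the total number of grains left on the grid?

[0] 3 2 1 0 0 2
1 1 2 0 1 2
2 1 0 1 3 2
0 2 2 2 0 3
[1] 3 2 1 0 0 2
1 1 2 0 1 2
3 1 0 1 3 2
0 2 2 2 0 3
[2] 3 2 1 0 0 2
2 1 2 0 1 2
0 2 0 1 3 2
1 2 2 2 0 3
[3] 3 2 1 0 0 2
2 1 2 0 1 2
1 2 0 1 3 2
1 2 2 2 0 3
[4] 3 2 1 0 0 2
2 1 2 0 1 2
2 2 0 1 3 2
1 2 2 2 0 3
[5] 3 2 1 0 0 2
2 1 2 0 1 2
3 2 0 1 3 2
1 2 2 2 0 3
[6] 3 2 1 0 0 2
3 1 2 0 1 2
0 3 0 1 3 2
2 2 2 2 0 3
[7] 3 2 1 0 0 2
3 1 2 0 1 2
1 3 0 1 3 2
2 2 2 2 0 3
[8] 3 2 1 0 0 2
3 1 2 0 1 2
2 3 0 1 3 2
2 2 2 2 0 3
[9] 3 2 1 0 0 2
3 1 2 0 1 2
3 3 0 1 3 2
2 2 2 2 0 3
[10] 0 3 1 0 0 2
1 3 2 0 1 2
2 0 1 1 3 2
3 3 2 2 0 3

37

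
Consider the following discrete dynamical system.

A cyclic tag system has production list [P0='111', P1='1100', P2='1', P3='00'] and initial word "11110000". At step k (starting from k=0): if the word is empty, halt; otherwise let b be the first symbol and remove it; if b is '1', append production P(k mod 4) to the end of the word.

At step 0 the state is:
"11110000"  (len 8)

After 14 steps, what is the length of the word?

[0] "11110000"  (len 8)
[1] "1110000111"  (len 10)
[2] "1100001111100"  (len 13)
[3] "1000011111001"  (len 13)
[4] "00001111100100"  (len 14)
[5] "0001111100100"  (len 13)
[6] "001111100100"  (len 12)
[7] "01111100100"  (len 11)
[8] "1111100100"  (len 10)
[9] "111100100111"  (len 12)
[10] "111001001111100"  (len 15)
[11] "110010011111001"  (len 15)
[12] "1001001111100100"  (len 16)
[13] "001001111100100111"  (len 18)
[14] "01001111100100111"  (len 17)

17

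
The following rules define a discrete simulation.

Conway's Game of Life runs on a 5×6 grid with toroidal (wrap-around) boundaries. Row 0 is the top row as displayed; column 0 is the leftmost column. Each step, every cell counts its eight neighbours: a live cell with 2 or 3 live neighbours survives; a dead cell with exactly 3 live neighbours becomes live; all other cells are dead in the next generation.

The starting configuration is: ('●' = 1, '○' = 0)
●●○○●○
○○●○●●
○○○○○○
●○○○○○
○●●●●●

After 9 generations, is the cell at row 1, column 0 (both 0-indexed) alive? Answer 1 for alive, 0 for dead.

1

[0] ●●○○●○
○○●○●●
○○○○○○
●○○○○○
○●●●●●
[1] ○○○○○○
●●○●●●
○○○○○●
●●●●●●
○○●●●○
[2] ●●○○○○
●○○○●●
○○○○○○
●●○○○○
●○○○○○
[3] ○●○○○○
●●○○○●
○●○○○○
●●○○○○
○○○○○●
[4] ○●○○○●
○●●○○○
○○●○○●
●●○○○○
○●○○○○
[5] ○●○○○○
○●●○○○
○○●○○○
●●●○○○
○●●○○○
[6] ●○○○○○
○●●○○○
●○○●○○
●○○●○○
○○○○○○
[7] ○●○○○○
●●●○○○
●○○●○○
○○○○○○
○○○○○○
[8] ●●●○○○
●○●○○○
●○●○○○
○○○○○○
○○○○○○
[9] ●○●○○○
●○●●○●
○○○○○○
○○○○○○
○●○○○○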